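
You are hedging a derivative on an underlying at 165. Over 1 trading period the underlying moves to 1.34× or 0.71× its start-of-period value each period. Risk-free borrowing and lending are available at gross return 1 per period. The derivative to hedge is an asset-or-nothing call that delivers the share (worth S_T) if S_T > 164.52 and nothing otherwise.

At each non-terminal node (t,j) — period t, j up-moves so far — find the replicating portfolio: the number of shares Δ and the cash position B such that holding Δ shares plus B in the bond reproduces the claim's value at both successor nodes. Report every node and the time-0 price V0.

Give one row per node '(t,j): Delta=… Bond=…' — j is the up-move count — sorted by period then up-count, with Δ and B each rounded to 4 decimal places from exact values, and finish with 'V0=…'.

No-arbitrage ⇒ martingale measure with p* = (R−d)/(u−d) = 0.4603.
Terminal payoffs: V(1,0)=0.0000, V(1,1)=221.1000
Node (0,0) S=165.0000: V=(p*·221.1000+(1−p*)·0.0000)/1=101.7762; Δ=(221.1000−0.0000)/(221.1000−117.1500)=2.1270; B=V−Δ·S=-249.1762
Check: Δ(0,0)·S0 + B(0,0) = 101.7762 = V0.

(0,0): Delta=2.1270 Bond=-249.1762
V0=101.7762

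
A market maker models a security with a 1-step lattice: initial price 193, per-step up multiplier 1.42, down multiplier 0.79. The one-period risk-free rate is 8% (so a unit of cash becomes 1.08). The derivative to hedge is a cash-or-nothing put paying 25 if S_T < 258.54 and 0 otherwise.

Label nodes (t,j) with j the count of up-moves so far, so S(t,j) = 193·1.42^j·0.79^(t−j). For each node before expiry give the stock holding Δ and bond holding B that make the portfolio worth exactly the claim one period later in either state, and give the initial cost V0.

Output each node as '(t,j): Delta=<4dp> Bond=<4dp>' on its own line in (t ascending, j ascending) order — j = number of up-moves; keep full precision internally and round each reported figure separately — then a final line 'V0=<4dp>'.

(0,0): Delta=-0.2056 Bond=52.1752
V0=12.4927

The replicating-portfolio and risk-neutral prices coincide; use p* = (1.08−0.79)/(1.42−0.79) = 0.4603 for the latter.
At expiry t=1: V(1,0)=25.0000, V(1,1)=0.0000
Node (0,0) S=193.0000: V=(p*·0.0000+(1−p*)·25.0000)/1.08=12.4927; Δ=(0.0000−25.0000)/(274.0600−152.4700)=-0.2056; B=V−Δ·S=52.1752
The time-0 hedge costs 12.4927, which is the no-arbitrage price.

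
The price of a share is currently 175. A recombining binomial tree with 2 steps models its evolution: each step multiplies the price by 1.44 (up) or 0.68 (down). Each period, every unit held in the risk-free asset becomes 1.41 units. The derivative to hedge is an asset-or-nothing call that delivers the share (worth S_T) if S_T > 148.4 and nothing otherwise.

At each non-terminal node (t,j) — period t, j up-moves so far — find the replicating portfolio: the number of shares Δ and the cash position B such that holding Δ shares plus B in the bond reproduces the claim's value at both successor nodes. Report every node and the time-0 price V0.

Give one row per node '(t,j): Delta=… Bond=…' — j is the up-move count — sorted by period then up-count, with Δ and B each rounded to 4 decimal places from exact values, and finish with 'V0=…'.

(0,0): Delta=1.0170 Bond=-3.0442
(1,0): Delta=1.8947 Bond=-108.7391
(1,1): Delta=1.0000 Bond=0.0000
V0=174.9366

Under the risk-neutral measure, an up-move has probability p* = (R−d)/(u−d) = 0.9605 and values discount at R = 1.41.
Terminal payoffs: V(2,0)=0.0000, V(2,1)=171.3600, V(2,2)=362.8800
Node (1,0) S=119.0000: V=(p*·171.3600+(1−p*)·0.0000)/1.41=116.7346; Δ=(171.3600−0.0000)/(171.3600−80.9200)=1.8947; B=V−Δ·S=-108.7391
Node (1,1) S=252.0000: V=(p*·362.8800+(1−p*)·171.3600)/1.41=252.0000; Δ=(362.8800−171.3600)/(362.8800−171.3600)=1.0000; B=V−Δ·S=0.0000
Node (0,0) S=175.0000: V=(p*·252.0000+(1−p*)·116.7346)/1.41=174.9366; Δ=(252.0000−116.7346)/(252.0000−119.0000)=1.0170; B=V−Δ·S=-3.0442
Check: Δ(0,0)·S0 + B(0,0) = 174.9366 = V0.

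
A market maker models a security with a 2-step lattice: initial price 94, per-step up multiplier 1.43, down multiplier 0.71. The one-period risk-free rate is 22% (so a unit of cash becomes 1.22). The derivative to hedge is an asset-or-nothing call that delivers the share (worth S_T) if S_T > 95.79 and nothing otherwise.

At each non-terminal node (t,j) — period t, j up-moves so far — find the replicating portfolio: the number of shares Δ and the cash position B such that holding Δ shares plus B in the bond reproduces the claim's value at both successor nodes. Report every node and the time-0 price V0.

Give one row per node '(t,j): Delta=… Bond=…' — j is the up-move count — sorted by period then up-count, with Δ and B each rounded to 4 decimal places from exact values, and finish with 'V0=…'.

The replicating-portfolio and risk-neutral prices coincide; use p* = (1.22−0.71)/(1.43−0.71) = 0.7083 for the latter.
Terminal payoffs: V(2,0)=0.0000, V(2,1)=0.0000, V(2,2)=192.2206
Node (1,0) S=66.7400: V=(p*·0.0000+(1−p*)·0.0000)/1.22=0.0000; Δ=(0.0000−0.0000)/(95.4382−47.3854)=0.0000; B=V−Δ·S=0.0000
Node (1,1) S=134.4200: V=(p*·192.2206+(1−p*)·0.0000)/1.22=111.6035; Δ=(192.2206−0.0000)/(192.2206−95.4382)=1.9861; B=V−Δ·S=-155.3696
Node (0,0) S=94.0000: V=(p*·111.6035+(1−p*)·0.0000)/1.22=64.7971; Δ=(111.6035−0.0000)/(134.4200−66.7400)=1.6490; B=V−Δ·S=-90.2077
The time-0 hedge costs 64.7971, which is the no-arbitrage price.

(0,0): Delta=1.6490 Bond=-90.2077
(1,0): Delta=0.0000 Bond=0.0000
(1,1): Delta=1.9861 Bond=-155.3696
V0=64.7971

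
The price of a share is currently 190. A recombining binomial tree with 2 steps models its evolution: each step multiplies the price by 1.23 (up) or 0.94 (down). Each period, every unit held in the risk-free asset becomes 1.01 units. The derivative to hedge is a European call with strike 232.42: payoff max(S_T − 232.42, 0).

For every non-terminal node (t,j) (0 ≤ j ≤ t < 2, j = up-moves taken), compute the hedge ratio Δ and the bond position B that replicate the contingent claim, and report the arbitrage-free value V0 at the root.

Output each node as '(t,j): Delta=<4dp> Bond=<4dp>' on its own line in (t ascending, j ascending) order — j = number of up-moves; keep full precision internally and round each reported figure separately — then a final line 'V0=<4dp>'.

Since d<R<u, set p* = (R−d)/(u−d) = 0.2414; price each node as the discounted p*-expectation of its children.
At expiry t=2: V(2,0)=0.0000, V(2,1)=0.0000, V(2,2)=55.0310
Node (1,0) S=178.6000: V=(p*·0.0000+(1−p*)·0.0000)/1.01=0.0000; Δ=(0.0000−0.0000)/(219.6780−167.8840)=0.0000; B=V−Δ·S=0.0000
Node (1,1) S=233.7000: V=(p*·55.0310+(1−p*)·0.0000)/1.01=13.1518; Δ=(55.0310−0.0000)/(287.4510−219.6780)=0.8120; B=V−Δ·S=-176.6102
Node (0,0) S=190.0000: V=(p*·13.1518+(1−p*)·0.0000)/1.01=3.1431; Δ=(13.1518−0.0000)/(233.7000−178.6000)=0.2387; B=V−Δ·S=-42.2080
The time-0 hedge costs 3.1431, which is the no-arbitrage price.

(0,0): Delta=0.2387 Bond=-42.2080
(1,0): Delta=0.0000 Bond=0.0000
(1,1): Delta=0.8120 Bond=-176.6102
V0=3.1431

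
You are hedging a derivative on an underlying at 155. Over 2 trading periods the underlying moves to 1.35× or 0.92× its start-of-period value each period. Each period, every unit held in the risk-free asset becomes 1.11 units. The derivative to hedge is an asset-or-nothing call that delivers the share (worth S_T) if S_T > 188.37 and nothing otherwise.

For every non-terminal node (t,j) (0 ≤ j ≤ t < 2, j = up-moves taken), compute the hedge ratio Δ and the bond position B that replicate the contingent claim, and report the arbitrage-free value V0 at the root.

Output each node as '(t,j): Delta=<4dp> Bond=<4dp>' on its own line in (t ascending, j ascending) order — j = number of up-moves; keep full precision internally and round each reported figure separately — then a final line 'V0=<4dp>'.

No-arbitrage ⇒ martingale measure with p* = (R−d)/(u−d) = 0.4419.
Terminal payoffs: V(2,0)=0.0000, V(2,1)=192.5100, V(2,2)=282.4875
Node (1,0) S=142.6000: V=(p*·192.5100+(1−p*)·0.0000)/1.11=76.6329; Δ=(192.5100−0.0000)/(192.5100−131.1920)=3.1395; B=V−Δ·S=-371.0647
Node (1,1) S=209.2500: V=(p*·282.4875+(1−p*)·192.5100)/1.11=209.2500; Δ=(282.4875−192.5100)/(282.4875−192.5100)=1.0000; B=V−Δ·S=0.0000
Node (0,0) S=155.0000: V=(p*·209.2500+(1−p*)·76.6329)/1.11=121.8299; Δ=(209.2500−76.6329)/(209.2500−142.6000)=1.9898; B=V−Δ·S=-186.5819
Self-financing check: at every node Δ·S+B equals the discounted successor values.

(0,0): Delta=1.9898 Bond=-186.5819
(1,0): Delta=3.1395 Bond=-371.0647
(1,1): Delta=1.0000 Bond=0.0000
V0=121.8299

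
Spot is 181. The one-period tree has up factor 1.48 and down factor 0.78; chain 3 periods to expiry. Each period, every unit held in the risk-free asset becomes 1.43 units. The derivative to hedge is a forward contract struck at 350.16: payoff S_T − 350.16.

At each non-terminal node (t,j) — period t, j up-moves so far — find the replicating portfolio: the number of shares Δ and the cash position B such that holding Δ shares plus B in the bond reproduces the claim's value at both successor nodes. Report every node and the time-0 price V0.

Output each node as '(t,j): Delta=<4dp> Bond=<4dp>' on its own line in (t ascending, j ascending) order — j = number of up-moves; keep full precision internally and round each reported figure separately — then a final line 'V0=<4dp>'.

The replicating-portfolio and risk-neutral prices coincide; use p* = (1.43−0.78)/(1.48−0.78) = 0.9286 for the latter.
At expiry t=3: V(3,0)=-264.2661, V(3,1)=-187.1818, V(3,2)=-40.9193, V(3,3)=236.6044
Node (2,0) S=110.1204: V=(p*·-187.1818+(1−p*)·-264.2661)/1.43=-134.7467; Δ=(-187.1818−-264.2661)/(162.9782−85.8939)=1.0000; B=V−Δ·S=-244.8671
Node (2,1) S=208.9464: V=(p*·-40.9193+(1−p*)·-187.1818)/1.43=-35.9207; Δ=(-40.9193−-187.1818)/(309.2407−162.9782)=1.0000; B=V−Δ·S=-244.8671
Node (2,2) S=396.4624: V=(p*·236.6044+(1−p*)·-40.9193)/1.43=151.5953; Δ=(236.6044−-40.9193)/(586.7644−309.2407)=1.0000; B=V−Δ·S=-244.8671
Node (1,0) S=141.1800: V=(p*·-35.9207+(1−p*)·-134.7467)/1.43=-30.0558; Δ=(-35.9207−-134.7467)/(208.9464−110.1204)=1.0000; B=V−Δ·S=-171.2358
Node (1,1) S=267.8800: V=(p*·151.5953+(1−p*)·-35.9207)/1.43=96.6442; Δ=(151.5953−-35.9207)/(396.4624−208.9464)=1.0000; B=V−Δ·S=-171.2358
Node (0,0) S=181.0000: V=(p*·96.6442+(1−p*)·-30.0558)/1.43=61.2547; Δ=(96.6442−-30.0558)/(267.8800−141.1800)=1.0000; B=V−Δ·S=-119.7453
Root portfolio cost Δ·181+B reproduces V0=61.2547.

(0,0): Delta=1.0000 Bond=-119.7453
(1,0): Delta=1.0000 Bond=-171.2358
(1,1): Delta=1.0000 Bond=-171.2358
(2,0): Delta=1.0000 Bond=-244.8671
(2,1): Delta=1.0000 Bond=-244.8671
(2,2): Delta=1.0000 Bond=-244.8671
V0=61.2547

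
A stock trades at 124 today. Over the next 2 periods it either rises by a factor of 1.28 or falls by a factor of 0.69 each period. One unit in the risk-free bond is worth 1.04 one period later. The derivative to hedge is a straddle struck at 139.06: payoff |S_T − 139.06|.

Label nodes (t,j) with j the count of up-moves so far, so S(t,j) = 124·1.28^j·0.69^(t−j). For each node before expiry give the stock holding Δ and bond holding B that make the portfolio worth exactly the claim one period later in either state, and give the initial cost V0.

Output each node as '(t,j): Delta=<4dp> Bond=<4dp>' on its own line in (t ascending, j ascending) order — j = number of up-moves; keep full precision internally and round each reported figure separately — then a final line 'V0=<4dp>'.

The replicating-portfolio and risk-neutral prices coincide; use p* = (1.04−0.69)/(1.28−0.69) = 0.5932 for the latter.
Terminal payoffs: V(2,0)=80.0236, V(2,1)=29.5432, V(2,2)=64.1016
  t=1,j=0: stock 85.5600 → up 109.5168 (V=29.5432), down 59.0364 (V=80.0236). Price 48.1515; hedge Δ=-1.0000, bond B=133.7115.
  t=1,j=1: stock 158.7200 → up 203.1616 (V=64.1016), down 109.5168 (V=29.5432). Price 48.1192; hedge Δ=0.3690, bond B=-10.4544.
  t=0,j=0: stock 124.0000 → up 158.7200 (V=48.1192), down 85.5600 (V=48.1515). Price 46.2811; hedge Δ=-0.0004, bond B=46.3359.
Check: Δ(0,0)·S0 + B(0,0) = 46.2811 = V0.

(0,0): Delta=-0.0004 Bond=46.3359
(1,0): Delta=-1.0000 Bond=133.7115
(1,1): Delta=0.3690 Bond=-10.4544
V0=46.2811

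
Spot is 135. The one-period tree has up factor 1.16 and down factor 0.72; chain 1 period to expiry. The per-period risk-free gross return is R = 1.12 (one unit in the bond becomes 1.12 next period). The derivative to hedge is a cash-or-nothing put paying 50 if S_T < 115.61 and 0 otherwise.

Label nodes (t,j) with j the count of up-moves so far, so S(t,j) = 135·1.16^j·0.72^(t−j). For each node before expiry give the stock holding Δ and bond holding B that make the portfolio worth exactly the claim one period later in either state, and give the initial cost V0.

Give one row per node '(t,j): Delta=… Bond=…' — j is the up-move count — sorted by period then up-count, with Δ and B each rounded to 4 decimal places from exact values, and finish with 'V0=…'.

Under the risk-neutral measure, an up-move has probability p* = (R−d)/(u−d) = 0.9091 and values discount at R = 1.12.
At expiry t=1: V(1,0)=50.0000, V(1,1)=0.0000
(0,0): S=135.0000. Δ = (V_up−V_dn)/(S_up−S_dn) = (0.0000−50.0000)/(156.6000−97.2000) = -0.8418. V = [p*·0.0000 + (1−p*)·50.0000]/1.12 = 4.0584. B = V − Δ·S = 117.6948.
Root portfolio cost Δ·135+B reproduces V0=4.0584.

(0,0): Delta=-0.8418 Bond=117.6948
V0=4.0584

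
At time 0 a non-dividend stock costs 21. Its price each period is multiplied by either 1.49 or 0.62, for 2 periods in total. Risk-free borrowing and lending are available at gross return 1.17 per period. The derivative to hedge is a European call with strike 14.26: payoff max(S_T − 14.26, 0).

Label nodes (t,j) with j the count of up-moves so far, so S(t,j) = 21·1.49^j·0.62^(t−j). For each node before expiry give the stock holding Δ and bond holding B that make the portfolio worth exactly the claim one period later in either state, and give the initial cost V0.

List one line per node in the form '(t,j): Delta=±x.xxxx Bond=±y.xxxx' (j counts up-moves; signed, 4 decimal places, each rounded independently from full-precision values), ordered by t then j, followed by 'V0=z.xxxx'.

(0,0): Delta=0.8935 Bond=-7.5697
(1,0): Delta=0.4537 Bond=-3.1306
(1,1): Delta=1.0000 Bond=-12.1880
V0=11.1944

The replicating-portfolio and risk-neutral prices coincide; use p* = (1.17−0.62)/(1.49−0.62) = 0.6322 for the latter.
Payoff layer (t=2): V(2,0)=0.0000, V(2,1)=5.1398, V(2,2)=32.3621
  t=1,j=0: stock 13.0200 → up 19.3998 (V=5.1398), down 8.0724 (V=0.0000). Price 2.7772; hedge Δ=0.4537, bond B=-3.1306.
  t=1,j=1: stock 31.2900 → up 46.6221 (V=32.3621), down 19.3998 (V=5.1398). Price 19.1020; hedge Δ=1.0000, bond B=-12.1880.
  t=0,j=0: stock 21.0000 → up 31.2900 (V=19.1020), down 13.0200 (V=2.7772). Price 11.1944; hedge Δ=0.8935, bond B=-7.5697.
Self-financing check: at every node Δ·S+B equals the discounted successor values.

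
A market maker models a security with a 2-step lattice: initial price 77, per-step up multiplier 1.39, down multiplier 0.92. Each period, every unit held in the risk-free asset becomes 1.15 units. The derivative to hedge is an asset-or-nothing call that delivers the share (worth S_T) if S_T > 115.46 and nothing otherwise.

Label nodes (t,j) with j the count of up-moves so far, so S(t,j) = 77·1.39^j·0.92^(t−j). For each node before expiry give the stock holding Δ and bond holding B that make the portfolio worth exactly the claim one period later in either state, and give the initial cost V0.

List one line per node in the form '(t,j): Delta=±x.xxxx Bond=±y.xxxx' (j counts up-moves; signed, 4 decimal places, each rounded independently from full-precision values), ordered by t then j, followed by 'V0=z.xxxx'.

The replicating-portfolio and risk-neutral prices coincide; use p* = (1.15−0.92)/(1.39−0.92) = 0.4894 for the latter.
Payoff layer (t=2): V(2,0)=0.0000, V(2,1)=0.0000, V(2,2)=148.7717
Node (1,0) S=70.8400: V=(p*·0.0000+(1−p*)·0.0000)/1.15=0.0000; Δ=(0.0000−0.0000)/(98.4676−65.1728)=0.0000; B=V−Δ·S=0.0000
Node (1,1) S=107.0300: V=(p*·148.7717+(1−p*)·0.0000)/1.15=63.3071; Δ=(148.7717−0.0000)/(148.7717−98.4676)=2.9574; B=V−Δ·S=-253.2284
Node (0,0) S=77.0000: V=(p*·63.3071+(1−p*)·0.0000)/1.15=26.9392; Δ=(63.3071−0.0000)/(107.0300−70.8400)=1.7493; B=V−Δ·S=-107.7568
Root portfolio cost Δ·77+B reproduces V0=26.9392.

(0,0): Delta=1.7493 Bond=-107.7568
(1,0): Delta=0.0000 Bond=0.0000
(1,1): Delta=2.9574 Bond=-253.2284
V0=26.9392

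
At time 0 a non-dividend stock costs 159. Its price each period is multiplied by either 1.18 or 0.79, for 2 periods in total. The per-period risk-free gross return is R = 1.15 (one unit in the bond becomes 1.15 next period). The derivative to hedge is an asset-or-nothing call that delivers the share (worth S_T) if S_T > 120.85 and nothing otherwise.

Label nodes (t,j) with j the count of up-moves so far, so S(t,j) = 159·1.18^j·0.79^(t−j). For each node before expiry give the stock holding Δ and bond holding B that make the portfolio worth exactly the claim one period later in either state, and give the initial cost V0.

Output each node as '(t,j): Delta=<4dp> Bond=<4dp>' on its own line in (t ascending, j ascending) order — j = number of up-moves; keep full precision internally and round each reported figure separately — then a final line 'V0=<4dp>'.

No-arbitrage ⇒ martingale measure with p* = (R−d)/(u−d) = 0.9231.
Terminal payoffs: V(2,0)=0.0000, V(2,1)=148.2198, V(2,2)=221.3916
Node (1,0) S=125.6100: V=(p*·148.2198+(1−p*)·0.0000)/1.15=118.9724; Δ=(148.2198−0.0000)/(148.2198−99.2319)=3.0256; B=V−Δ·S=-261.0784
Node (1,1) S=187.6200: V=(p*·221.3916+(1−p*)·148.2198)/1.15=187.6200; Δ=(221.3916−148.2198)/(221.3916−148.2198)=1.0000; B=V−Δ·S=0.0000
Node (0,0) S=159.0000: V=(p*·187.6200+(1−p*)·118.9724)/1.15=158.5560; Δ=(187.6200−118.9724)/(187.6200−125.6100)=1.1070; B=V−Δ·S=-17.4634
Check: Δ(0,0)·S0 + B(0,0) = 158.5560 = V0.

(0,0): Delta=1.1070 Bond=-17.4634
(1,0): Delta=3.0256 Bond=-261.0784
(1,1): Delta=1.0000 Bond=0.0000
V0=158.5560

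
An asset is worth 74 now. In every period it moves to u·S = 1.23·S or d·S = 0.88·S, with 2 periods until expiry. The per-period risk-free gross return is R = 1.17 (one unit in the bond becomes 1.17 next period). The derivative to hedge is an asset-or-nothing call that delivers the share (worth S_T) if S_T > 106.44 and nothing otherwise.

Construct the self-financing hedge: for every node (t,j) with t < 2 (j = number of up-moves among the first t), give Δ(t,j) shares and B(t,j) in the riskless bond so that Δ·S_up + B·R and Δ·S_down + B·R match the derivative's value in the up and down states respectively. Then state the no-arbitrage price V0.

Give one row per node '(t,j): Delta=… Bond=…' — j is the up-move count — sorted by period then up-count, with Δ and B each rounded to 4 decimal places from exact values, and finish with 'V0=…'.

(0,0): Delta=3.0612 Bond=-170.3785
(1,0): Delta=0.0000 Bond=0.0000
(1,1): Delta=3.5143 Bond=-240.5862
V0=56.1475

No-arbitrage ⇒ martingale measure with p* = (R−d)/(u−d) = 0.8286.
Payoff layer (t=2): V(2,0)=0.0000, V(2,1)=0.0000, V(2,2)=111.9546
Node (1,0) S=65.1200: V=(p*·0.0000+(1−p*)·0.0000)/1.17=0.0000; Δ=(0.0000−0.0000)/(80.0976−57.3056)=0.0000; B=V−Δ·S=0.0000
Node (1,1) S=91.0200: V=(p*·111.9546+(1−p*)·0.0000)/1.17=79.2841; Δ=(111.9546−0.0000)/(111.9546−80.0976)=3.5143; B=V−Δ·S=-240.5862
Node (0,0) S=74.0000: V=(p*·79.2841+(1−p*)·0.0000)/1.17=56.1475; Δ=(79.2841−0.0000)/(91.0200−65.1200)=3.0612; B=V−Δ·S=-170.3785
Each (Δ,B) replicates both successor values, so the strategy is self-financing and V0 is arbitrage-free.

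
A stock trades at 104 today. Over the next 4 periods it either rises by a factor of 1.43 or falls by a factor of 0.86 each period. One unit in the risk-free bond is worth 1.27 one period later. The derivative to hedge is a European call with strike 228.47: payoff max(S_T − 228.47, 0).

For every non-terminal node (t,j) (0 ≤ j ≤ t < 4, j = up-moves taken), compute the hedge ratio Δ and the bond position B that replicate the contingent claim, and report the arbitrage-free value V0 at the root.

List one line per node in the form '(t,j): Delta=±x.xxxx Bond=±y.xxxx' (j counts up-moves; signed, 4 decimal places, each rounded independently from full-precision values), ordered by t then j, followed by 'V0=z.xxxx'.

Under the risk-neutral measure, an up-move has probability p* = (R−d)/(u−d) = 0.7193 and values discount at R = 1.27.
At expiry t=4: V(4,0)=0.0000, V(4,1)=0.0000, V(4,2)=0.0000, V(4,3)=33.0711, V(4,4)=206.4181
Node (3,0) S=66.1498: V=(p*·0.0000+(1−p*)·0.0000)/1.27=0.0000; Δ=(0.0000−0.0000)/(94.5942−56.8888)=0.0000; B=V−Δ·S=0.0000
Node (3,1) S=109.9933: V=(p*·0.0000+(1−p*)·0.0000)/1.27=0.0000; Δ=(0.0000−0.0000)/(157.2904−94.5942)=0.0000; B=V−Δ·S=0.0000
Node (3,2) S=182.8959: V=(p*·33.0711+(1−p*)·0.0000)/1.27=18.7307; Δ=(33.0711−0.0000)/(261.5411−157.2904)=0.3172; B=V−Δ·S=-39.2887
Node (3,3) S=304.1175: V=(p*·206.4181+(1−p*)·33.0711)/1.27=124.2199; Δ=(206.4181−33.0711)/(434.8881−261.5411)=1.0000; B=V−Δ·S=-179.8976
Node (2,0) S=76.9184: V=(p*·0.0000+(1−p*)·0.0000)/1.27=0.0000; Δ=(0.0000−0.0000)/(109.9933−66.1498)=0.0000; B=V−Δ·S=0.0000
Node (2,1) S=127.8992: V=(p*·18.7307+(1−p*)·0.0000)/1.27=10.6086; Δ=(18.7307−0.0000)/(182.8959−109.9933)=0.2569; B=V−Δ·S=-22.2522
Node (2,2) S=212.6696: V=(p*·124.2199+(1−p*)·18.7307)/1.27=74.4952; Δ=(124.2199−18.7307)/(304.1175−182.8959)=0.8702; B=V−Δ·S=-110.5736
Node (1,0) S=89.4400: V=(p*·10.6086+(1−p*)·0.0000)/1.27=6.0085; Δ=(10.6086−0.0000)/(127.8992−76.9184)=0.2081; B=V−Δ·S=-12.6031
Node (1,1) S=148.7200: V=(p*·74.4952+(1−p*)·10.6086)/1.27=44.5371; Δ=(74.4952−10.6086)/(212.6696−127.8992)=0.7536; B=V−Δ·S=-67.5446
Node (0,0) S=104.0000: V=(p*·44.5371+(1−p*)·6.0085)/1.27=26.5528; Δ=(44.5371−6.0085)/(148.7200−89.4400)=0.6499; B=V−Δ·S=-41.0413
Check: Δ(0,0)·S0 + B(0,0) = 26.5528 = V0.

(0,0): Delta=0.6499 Bond=-41.0413
(1,0): Delta=0.2081 Bond=-12.6031
(1,1): Delta=0.7536 Bond=-67.5446
(2,0): Delta=0.0000 Bond=0.0000
(2,1): Delta=0.2569 Bond=-22.2522
(2,2): Delta=0.8702 Bond=-110.5736
(3,0): Delta=0.0000 Bond=0.0000
(3,1): Delta=0.0000 Bond=0.0000
(3,2): Delta=0.3172 Bond=-39.2887
(3,3): Delta=1.0000 Bond=-179.8976
V0=26.5528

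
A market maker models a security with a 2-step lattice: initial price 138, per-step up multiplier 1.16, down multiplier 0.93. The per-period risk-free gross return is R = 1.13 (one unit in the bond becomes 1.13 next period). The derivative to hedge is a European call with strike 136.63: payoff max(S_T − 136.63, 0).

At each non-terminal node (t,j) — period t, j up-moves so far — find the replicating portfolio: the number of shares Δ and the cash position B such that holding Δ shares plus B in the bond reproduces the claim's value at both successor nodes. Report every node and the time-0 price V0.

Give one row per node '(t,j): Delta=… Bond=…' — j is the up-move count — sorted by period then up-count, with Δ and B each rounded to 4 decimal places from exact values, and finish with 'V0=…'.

(0,0): Delta=0.9372 Bond=-98.1021
(1,0): Delta=0.4148 Bond=-43.8141
(1,1): Delta=1.0000 Bond=-120.9115
V0=31.2288

Risk-neutral probability p* = (R−d)/(u−d) = (1.13−0.93)/(1.16−0.93) = 0.8696.
Payoff layer (t=2): V(2,0)=0.0000, V(2,1)=12.2444, V(2,2)=49.0628
Node (1,0) S=128.3400: V=(p*·12.2444+(1−p*)·0.0000)/1.13=9.4224; Δ=(12.2444−0.0000)/(148.8744−119.3562)=0.4148; B=V−Δ·S=-43.8141
Node (1,1) S=160.0800: V=(p*·49.0628+(1−p*)·12.2444)/1.13=39.1685; Δ=(49.0628−12.2444)/(185.6928−148.8744)=1.0000; B=V−Δ·S=-120.9115
Node (0,0) S=138.0000: V=(p*·39.1685+(1−p*)·9.4224)/1.13=31.2288; Δ=(39.1685−9.4224)/(160.0800−128.3400)=0.9372; B=V−Δ·S=-98.1021
Self-financing check: at every node Δ·S+B equals the discounted successor values.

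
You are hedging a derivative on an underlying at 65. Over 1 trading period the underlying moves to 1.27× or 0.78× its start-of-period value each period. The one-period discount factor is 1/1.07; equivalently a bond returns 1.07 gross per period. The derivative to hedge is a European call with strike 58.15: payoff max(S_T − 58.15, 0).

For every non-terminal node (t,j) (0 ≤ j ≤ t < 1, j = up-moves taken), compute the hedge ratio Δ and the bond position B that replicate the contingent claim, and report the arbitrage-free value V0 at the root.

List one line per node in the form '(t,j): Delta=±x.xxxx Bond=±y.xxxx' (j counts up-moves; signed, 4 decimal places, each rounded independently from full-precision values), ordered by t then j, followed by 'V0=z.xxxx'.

(0,0): Delta=0.7661 Bond=-36.2998
V0=13.4961

Risk-neutral probability p* = (R−d)/(u−d) = (1.07−0.78)/(1.27−0.78) = 0.5918.
Terminal payoffs: V(1,0)=0.0000, V(1,1)=24.4000
Node (0,0) S=65.0000: V=(p*·24.4000+(1−p*)·0.0000)/1.07=13.4961; Δ=(24.4000−0.0000)/(82.5500−50.7000)=0.7661; B=V−Δ·S=-36.2998
Check: Δ(0,0)·S0 + B(0,0) = 13.4961 = V0.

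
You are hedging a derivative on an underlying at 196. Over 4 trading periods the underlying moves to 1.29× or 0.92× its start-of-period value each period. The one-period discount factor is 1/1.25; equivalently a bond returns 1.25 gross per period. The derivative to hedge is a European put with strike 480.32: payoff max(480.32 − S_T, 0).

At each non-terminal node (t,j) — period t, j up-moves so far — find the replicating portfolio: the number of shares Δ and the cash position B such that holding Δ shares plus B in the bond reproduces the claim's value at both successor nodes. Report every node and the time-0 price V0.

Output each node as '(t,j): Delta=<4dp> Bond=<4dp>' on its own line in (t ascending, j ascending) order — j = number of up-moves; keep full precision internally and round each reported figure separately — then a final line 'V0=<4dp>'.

Under the risk-neutral measure, an up-move has probability p* = (R−d)/(u−d) = 0.8919 and values discount at R = 1.25.
Payoff layer (t=4): V(4,0)=339.9070, V(4,1)=283.4365, V(4,2)=204.2551, V(4,3)=93.2290, V(4,4)=0.0000
Node (3,0) S=152.6228: V=(p*·283.4365+(1−p*)·339.9070)/1.25=231.6332; Δ=(283.4365−339.9070)/(196.8835−140.4130)=-1.0000; B=V−Δ·S=384.2560
Node (3,1) S=214.0038: V=(p*·204.2551+(1−p*)·283.4365)/1.25=170.2522; Δ=(204.2551−283.4365)/(276.0649−196.8835)=-1.0000; B=V−Δ·S=384.2560
Node (3,2) S=300.0705: V=(p*·93.2290+(1−p*)·204.2551)/1.25=84.1855; Δ=(93.2290−204.2551)/(387.0910−276.0649)=-1.0000; B=V−Δ·S=384.2560
Node (3,3) S=420.7510: V=(p*·0.0000+(1−p*)·93.2290)/1.25=8.0631; Δ=(0.0000−93.2290)/(542.7688−387.0910)=-0.5989; B=V−Δ·S=260.0334
Node (2,0) S=165.8944: V=(p*·170.2522+(1−p*)·231.6332)/1.25=141.5104; Δ=(170.2522−231.6332)/(214.0038−152.6228)=-1.0000; B=V−Δ·S=307.4048
Node (2,1) S=232.6128: V=(p*·84.1855+(1−p*)·170.2522)/1.25=74.7920; Δ=(84.1855−170.2522)/(300.0705−214.0038)=-1.0000; B=V−Δ·S=307.4048
Node (2,2) S=326.1636: V=(p*·8.0631+(1−p*)·84.1855)/1.25=13.0340; Δ=(8.0631−84.1855)/(420.7510−300.0705)=-0.6308; B=V−Δ·S=218.7703
Node (1,0) S=180.3200: V=(p*·74.7920+(1−p*)·141.5104)/1.25=65.6038; Δ=(74.7920−141.5104)/(232.6128−165.8944)=-1.0000; B=V−Δ·S=245.9238
Node (1,1) S=252.8400: V=(p*·13.0340+(1−p*)·74.7920)/1.25=15.7684; Δ=(13.0340−74.7920)/(326.1636−232.6128)=-0.6602; B=V−Δ·S=182.6819
Node (0,0) S=196.0000: V=(p*·15.7684+(1−p*)·65.6038)/1.25=16.9248; Δ=(15.7684−65.6038)/(252.8400−180.3200)=-0.6872; B=V−Δ·S=151.6151
The time-0 hedge costs 16.9248, which is the no-arbitrage price.

(0,0): Delta=-0.6872 Bond=151.6151
(1,0): Delta=-1.0000 Bond=245.9238
(1,1): Delta=-0.6602 Bond=182.6819
(2,0): Delta=-1.0000 Bond=307.4048
(2,1): Delta=-1.0000 Bond=307.4048
(2,2): Delta=-0.6308 Bond=218.7703
(3,0): Delta=-1.0000 Bond=384.2560
(3,1): Delta=-1.0000 Bond=384.2560
(3,2): Delta=-1.0000 Bond=384.2560
(3,3): Delta=-0.5989 Bond=260.0334
V0=16.9248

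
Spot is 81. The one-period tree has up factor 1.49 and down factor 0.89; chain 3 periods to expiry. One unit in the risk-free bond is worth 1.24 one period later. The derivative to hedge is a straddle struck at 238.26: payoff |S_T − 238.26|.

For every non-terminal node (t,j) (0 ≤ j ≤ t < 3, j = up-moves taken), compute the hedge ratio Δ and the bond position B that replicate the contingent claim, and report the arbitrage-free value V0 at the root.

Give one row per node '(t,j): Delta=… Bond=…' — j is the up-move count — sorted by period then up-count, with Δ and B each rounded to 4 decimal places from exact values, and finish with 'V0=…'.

(0,0): Delta=-0.7297 Bond=109.2478
(1,0): Delta=-1.0000 Bond=154.9558
(1,1): Delta=-0.6143 Bond=121.5468
(2,0): Delta=-1.0000 Bond=192.1452
(2,1): Delta=-1.0000 Bond=192.1452
(2,2): Delta=-0.4498 Bond=121.1273
V0=50.1450

Since d<R<u, set p* = (R−d)/(u−d) = 0.5833; price each node as the discounted p*-expectation of its children.
At expiry t=3: V(3,0)=181.1575, V(3,1)=142.6615, V(3,2)=78.2130, V(3,3)=29.6839
  t=2,j=0: stock 64.1601 → up 95.5985 (V=142.6615), down 57.1025 (V=181.1575). Price 127.9851; hedge Δ=-1.0000, bond B=192.1452.
  t=2,j=1: stock 107.4141 → up 160.0470 (V=78.2130), down 95.5985 (V=142.6615). Price 84.7311; hedge Δ=-1.0000, bond B=192.1452.
  t=2,j=2: stock 179.8281 → up 267.9439 (V=29.6839), down 160.0470 (V=78.2130). Price 40.2454; hedge Δ=-0.4498, bond B=121.1273.
  t=1,j=0: stock 72.0900 → up 107.4141 (V=84.7311), down 64.1601 (V=127.9851). Price 82.8658; hedge Δ=-1.0000, bond B=154.9558.
  t=1,j=1: stock 120.6900 → up 179.8281 (V=40.2454), down 107.4141 (V=84.7311). Price 47.4041; hedge Δ=-0.6143, bond B=121.5468.
  t=0,j=0: stock 81.0000 → up 120.6900 (V=47.4041), down 72.0900 (V=82.8658). Price 50.1450; hedge Δ=-0.7297, bond B=109.2478.
The time-0 hedge costs 50.1450, which is the no-arbitrage price.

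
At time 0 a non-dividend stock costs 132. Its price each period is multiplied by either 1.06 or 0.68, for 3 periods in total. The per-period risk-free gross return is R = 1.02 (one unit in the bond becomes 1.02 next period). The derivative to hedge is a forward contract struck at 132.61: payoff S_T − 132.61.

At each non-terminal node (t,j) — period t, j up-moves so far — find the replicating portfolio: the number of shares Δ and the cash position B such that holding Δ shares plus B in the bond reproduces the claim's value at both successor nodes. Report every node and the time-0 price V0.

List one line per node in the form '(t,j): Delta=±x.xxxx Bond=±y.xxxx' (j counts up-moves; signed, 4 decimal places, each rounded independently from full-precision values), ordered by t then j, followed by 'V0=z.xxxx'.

No-arbitrage ⇒ martingale measure with p* = (R−d)/(u−d) = 0.8947.
Payoff layer (t=3): V(3,0)=-91.1050, V(3,1)=-67.9110, V(3,2)=-31.7557, V(3,3)=24.6041
  t=2,j=0: stock 61.0368 → up 64.6990 (V=-67.9110), down 41.5050 (V=-91.1050). Price -68.9730; hedge Δ=1.0000, bond B=-130.0098.
  t=2,j=1: stock 95.1456 → up 100.8543 (V=-31.7557), down 64.6990 (V=-67.9110). Price -34.8642; hedge Δ=1.0000, bond B=-130.0098.
  t=2,j=2: stock 148.3152 → up 157.2141 (V=24.6041), down 100.8543 (V=-31.7557). Price 18.3054; hedge Δ=1.0000, bond B=-130.0098.
  t=1,j=0: stock 89.7600 → up 95.1456 (V=-34.8642), down 61.0368 (V=-68.9730). Price -37.7006; hedge Δ=1.0000, bond B=-127.4606.
  t=1,j=1: stock 139.9200 → up 148.3152 (V=18.3054), down 95.1456 (V=-34.8642). Price 12.4594; hedge Δ=1.0000, bond B=-127.4606.
  t=0,j=0: stock 132.0000 → up 139.9200 (V=12.4594), down 89.7600 (V=-37.7006). Price 7.0386; hedge Δ=1.0000, bond B=-124.9614.
Each (Δ,B) replicates both successor values, so the strategy is self-financing and V0 is arbitrage-free.

(0,0): Delta=1.0000 Bond=-124.9614
(1,0): Delta=1.0000 Bond=-127.4606
(1,1): Delta=1.0000 Bond=-127.4606
(2,0): Delta=1.0000 Bond=-130.0098
(2,1): Delta=1.0000 Bond=-130.0098
(2,2): Delta=1.0000 Bond=-130.0098
V0=7.0386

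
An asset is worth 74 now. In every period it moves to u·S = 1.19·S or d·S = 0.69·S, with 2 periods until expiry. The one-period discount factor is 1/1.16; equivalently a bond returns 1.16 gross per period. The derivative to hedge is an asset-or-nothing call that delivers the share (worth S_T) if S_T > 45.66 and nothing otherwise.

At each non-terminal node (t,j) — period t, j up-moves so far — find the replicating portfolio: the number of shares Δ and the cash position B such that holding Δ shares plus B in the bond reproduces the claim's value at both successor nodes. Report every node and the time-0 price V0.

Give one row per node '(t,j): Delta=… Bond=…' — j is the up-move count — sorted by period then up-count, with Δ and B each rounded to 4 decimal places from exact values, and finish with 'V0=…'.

(0,0): Delta=1.0493 Bond=-3.7389
(1,0): Delta=2.3800 Bond=-72.2851
(1,1): Delta=1.0000 Bond=0.0000
V0=73.9057

The replicating-portfolio and risk-neutral prices coincide; use p* = (1.16−0.69)/(1.19−0.69) = 0.9400 for the latter.
Terminal values V(2,·): V(2,0)=0.0000, V(2,1)=60.7614, V(2,2)=104.7914
  t=1,j=0: stock 51.0600 → up 60.7614 (V=60.7614), down 35.2314 (V=0.0000). Price 49.2377; hedge Δ=2.3800, bond B=-72.2851.
  t=1,j=1: stock 88.0600 → up 104.7914 (V=104.7914), down 60.7614 (V=60.7614). Price 88.0600; hedge Δ=1.0000, bond B=0.0000.
  t=0,j=0: stock 74.0000 → up 88.0600 (V=88.0600), down 51.0600 (V=49.2377). Price 73.9057; hedge Δ=1.0493, bond B=-3.7389.
Self-financing check: at every node Δ·S+B equals the discounted successor values.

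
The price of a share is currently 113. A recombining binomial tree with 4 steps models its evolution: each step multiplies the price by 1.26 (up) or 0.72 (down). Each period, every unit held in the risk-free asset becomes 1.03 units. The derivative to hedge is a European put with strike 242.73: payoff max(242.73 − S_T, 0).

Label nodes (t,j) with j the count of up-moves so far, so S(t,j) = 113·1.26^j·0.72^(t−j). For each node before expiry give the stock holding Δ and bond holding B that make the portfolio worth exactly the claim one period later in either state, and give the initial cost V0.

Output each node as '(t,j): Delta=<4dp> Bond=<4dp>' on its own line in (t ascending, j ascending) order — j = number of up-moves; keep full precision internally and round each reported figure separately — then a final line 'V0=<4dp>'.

Under the risk-neutral measure, an up-move has probability p* = (R−d)/(u−d) = 0.5741 and values discount at R = 1.03.
Terminal values V(4,·): V(4,0)=212.3625, V(4,1)=189.5869, V(4,2)=149.7297, V(4,3)=79.9794, V(4,4)=0.0000
  t=3,j=0: stock 42.1770 → up 53.1431 (V=189.5869), down 30.3675 (V=212.3625). Price 193.4832; hedge Δ=-1.0000, bond B=235.6602.
  t=3,j=1: stock 73.8098 → up 93.0003 (V=149.7297), down 53.1431 (V=189.5869). Price 161.8504; hedge Δ=-1.0000, bond B=235.6602.
  t=3,j=2: stock 129.1671 → up 162.7506 (V=79.9794), down 93.0003 (V=149.7297). Price 106.4931; hedge Δ=-1.0000, bond B=235.6602.
  t=3,j=3: stock 226.0425 → up 284.8135 (V=0.0000), down 162.7506 (V=79.9794). Price 33.0731; hedge Δ=-0.6552, bond B=181.1831.
  t=2,j=0: stock 58.5792 → up 73.8098 (V=161.8504), down 42.1770 (V=193.4832). Price 170.2171; hedge Δ=-1.0000, bond B=228.7963.
  t=2,j=1: stock 102.5136 → up 129.1671 (V=106.4931), down 73.8098 (V=161.8504). Price 126.2827; hedge Δ=-1.0000, bond B=228.7963.
  t=2,j=2: stock 179.3988 → up 226.0425 (V=33.0731), down 129.1671 (V=106.4931). Price 62.4705; hedge Δ=-0.7579, bond B=198.4333.
  t=1,j=0: stock 81.3600 → up 102.5136 (V=126.2827), down 58.5792 (V=170.2171). Price 140.7723; hedge Δ=-1.0000, bond B=222.1323.
  t=1,j=1: stock 142.3800 → up 179.3988 (V=62.4705), down 102.5136 (V=126.2827). Price 87.0386; hedge Δ=-0.8300, bond B=205.2094.
  t=0,j=0: stock 113.0000 → up 142.3800 (V=87.0386), down 81.3600 (V=140.7723). Price 106.7235; hedge Δ=-0.8806, bond B=206.2304.
Root portfolio cost Δ·113+B reproduces V0=106.7235.

(0,0): Delta=-0.8806 Bond=206.2304
(1,0): Delta=-1.0000 Bond=222.1323
(1,1): Delta=-0.8300 Bond=205.2094
(2,0): Delta=-1.0000 Bond=228.7963
(2,1): Delta=-1.0000 Bond=228.7963
(2,2): Delta=-0.7579 Bond=198.4333
(3,0): Delta=-1.0000 Bond=235.6602
(3,1): Delta=-1.0000 Bond=235.6602
(3,2): Delta=-1.0000 Bond=235.6602
(3,3): Delta=-0.6552 Bond=181.1831
V0=106.7235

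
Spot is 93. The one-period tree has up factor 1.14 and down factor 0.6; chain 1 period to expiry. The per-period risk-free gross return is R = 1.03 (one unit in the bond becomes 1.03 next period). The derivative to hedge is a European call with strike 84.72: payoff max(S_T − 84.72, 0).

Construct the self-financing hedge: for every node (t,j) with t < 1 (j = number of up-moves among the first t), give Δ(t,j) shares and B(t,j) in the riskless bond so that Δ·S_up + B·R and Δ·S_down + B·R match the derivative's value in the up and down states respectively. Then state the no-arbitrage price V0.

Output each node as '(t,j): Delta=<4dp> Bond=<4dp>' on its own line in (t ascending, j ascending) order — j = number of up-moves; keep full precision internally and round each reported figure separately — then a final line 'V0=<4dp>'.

(0,0): Delta=0.4241 Bond=-22.9773
V0=16.4671

Risk-neutral probability p* = (R−d)/(u−d) = (1.03−0.6)/(1.14−0.6) = 0.7963.
Terminal values V(1,·): V(1,0)=0.0000, V(1,1)=21.3000
(0,0): S=93.0000. Δ = (V_up−V_dn)/(S_up−S_dn) = (21.3000−0.0000)/(106.0200−55.8000) = 0.4241. V = [p*·21.3000 + (1−p*)·0.0000]/1.03 = 16.4671. B = V − Δ·S = -22.9773.
Each (Δ,B) replicates both successor values, so the strategy is self-financing and V0 is arbitrage-free.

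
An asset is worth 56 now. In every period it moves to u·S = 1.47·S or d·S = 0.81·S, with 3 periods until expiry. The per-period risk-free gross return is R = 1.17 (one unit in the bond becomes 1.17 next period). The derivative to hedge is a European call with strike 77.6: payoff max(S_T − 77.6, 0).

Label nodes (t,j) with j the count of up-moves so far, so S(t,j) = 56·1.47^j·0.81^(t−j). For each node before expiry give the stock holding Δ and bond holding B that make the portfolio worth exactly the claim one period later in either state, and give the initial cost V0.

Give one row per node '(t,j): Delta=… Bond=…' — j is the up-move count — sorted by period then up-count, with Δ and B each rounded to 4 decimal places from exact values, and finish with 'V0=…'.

The replicating-portfolio and risk-neutral prices coincide; use p* = (1.17−0.81)/(1.47−0.81) = 0.5455 for the latter.
Terminal payoffs: V(3,0)=0.0000, V(3,1)=0.0000, V(3,2)=20.4184, V(3,3)=100.2853
(2,0): S=36.7416. Δ = (V_up−V_dn)/(S_up−S_dn) = (0.0000−0.0000)/(54.0102−29.7607) = 0.0000. V = [p*·0.0000 + (1−p*)·0.0000]/1.17 = 0.0000. B = V − Δ·S = 0.0000.
(2,1): S=66.6792. Δ = (V_up−V_dn)/(S_up−S_dn) = (20.4184−0.0000)/(98.0184−54.0102) = 0.4640. V = [p*·20.4184 + (1−p*)·0.0000]/1.17 = 9.5191. B = V − Δ·S = -21.4179.
(2,2): S=121.0104. Δ = (V_up−V_dn)/(S_up−S_dn) = (100.2853−20.4184)/(177.8853−98.0184) = 1.0000. V = [p*·100.2853 + (1−p*)·20.4184]/1.17 = 54.6856. B = V − Δ·S = -66.3248.
(1,0): S=45.3600. Δ = (V_up−V_dn)/(S_up−S_dn) = (9.5191−0.0000)/(66.6792−36.7416) = 0.3180. V = [p*·9.5191 + (1−p*)·0.0000]/1.17 = 4.4378. B = V − Δ·S = -9.9850.
(1,1): S=82.3200. Δ = (V_up−V_dn)/(S_up−S_dn) = (54.6856−9.5191)/(121.0104−66.6792) = 0.8313. V = [p*·54.6856 + (1−p*)·9.5191]/1.17 = 29.1926. B = V − Δ·S = -39.2415.
(0,0): S=56.0000. Δ = (V_up−V_dn)/(S_up−S_dn) = (29.1926−4.4378)/(82.3200−45.3600) = 0.6698. V = [p*·29.1926 + (1−p*)·4.4378]/1.17 = 15.3337. B = V − Δ·S = -22.1736.
Each (Δ,B) replicates both successor values, so the strategy is self-financing and V0 is arbitrage-free.

(0,0): Delta=0.6698 Bond=-22.1736
(1,0): Delta=0.3180 Bond=-9.9850
(1,1): Delta=0.8313 Bond=-39.2415
(2,0): Delta=0.0000 Bond=0.0000
(2,1): Delta=0.4640 Bond=-21.4179
(2,2): Delta=1.0000 Bond=-66.3248
V0=15.3337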